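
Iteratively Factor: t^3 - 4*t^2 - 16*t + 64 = (t - 4)*(t^2 - 16) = (t - 4)^2*(t + 4)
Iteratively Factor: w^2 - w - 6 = (w + 2)*(w - 3)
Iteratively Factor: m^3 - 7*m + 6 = (m - 1)*(m^2 + m - 6) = (m - 2)*(m - 1)*(m + 3)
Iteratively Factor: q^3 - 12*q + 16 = (q + 4)*(q^2 - 4*q + 4) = (q - 2)*(q + 4)*(q - 2)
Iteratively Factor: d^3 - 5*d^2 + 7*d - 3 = (d - 1)*(d^2 - 4*d + 3) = (d - 3)*(d - 1)*(d - 1)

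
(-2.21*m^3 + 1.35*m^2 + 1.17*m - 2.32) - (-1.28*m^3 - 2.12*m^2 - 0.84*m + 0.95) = -0.93*m^3 + 3.47*m^2 + 2.01*m - 3.27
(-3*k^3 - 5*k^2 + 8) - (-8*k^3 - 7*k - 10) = 5*k^3 - 5*k^2 + 7*k + 18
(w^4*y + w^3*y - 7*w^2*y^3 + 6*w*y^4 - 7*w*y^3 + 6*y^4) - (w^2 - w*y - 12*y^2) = w^4*y + w^3*y - 7*w^2*y^3 - w^2 + 6*w*y^4 - 7*w*y^3 + w*y + 6*y^4 + 12*y^2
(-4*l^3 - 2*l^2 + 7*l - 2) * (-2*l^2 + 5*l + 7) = 8*l^5 - 16*l^4 - 52*l^3 + 25*l^2 + 39*l - 14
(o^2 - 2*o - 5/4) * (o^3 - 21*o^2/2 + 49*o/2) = o^5 - 25*o^4/2 + 177*o^3/4 - 287*o^2/8 - 245*o/8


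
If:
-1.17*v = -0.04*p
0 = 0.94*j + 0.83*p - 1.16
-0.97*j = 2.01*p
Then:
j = 2.15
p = -1.04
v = -0.04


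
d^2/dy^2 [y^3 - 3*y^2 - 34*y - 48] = 6*y - 6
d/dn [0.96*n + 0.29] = 0.960000000000000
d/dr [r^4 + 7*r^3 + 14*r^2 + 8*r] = 4*r^3 + 21*r^2 + 28*r + 8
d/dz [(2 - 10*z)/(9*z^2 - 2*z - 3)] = 2*(45*z^2 - 18*z + 17)/(81*z^4 - 36*z^3 - 50*z^2 + 12*z + 9)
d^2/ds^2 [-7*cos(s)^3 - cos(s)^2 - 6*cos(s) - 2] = 45*cos(s)/4 + 2*cos(2*s) + 63*cos(3*s)/4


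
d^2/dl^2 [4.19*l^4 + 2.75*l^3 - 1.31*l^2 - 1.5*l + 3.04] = 50.28*l^2 + 16.5*l - 2.62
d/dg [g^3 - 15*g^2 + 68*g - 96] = 3*g^2 - 30*g + 68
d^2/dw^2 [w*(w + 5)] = 2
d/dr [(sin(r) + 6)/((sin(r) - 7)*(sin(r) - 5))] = (-12*sin(r) + cos(r)^2 + 106)*cos(r)/((sin(r) - 7)^2*(sin(r) - 5)^2)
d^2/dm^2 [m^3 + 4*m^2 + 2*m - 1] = 6*m + 8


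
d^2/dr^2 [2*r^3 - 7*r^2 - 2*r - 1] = 12*r - 14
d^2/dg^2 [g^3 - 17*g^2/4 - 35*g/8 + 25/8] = 6*g - 17/2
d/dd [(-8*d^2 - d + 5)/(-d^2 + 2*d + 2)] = (-17*d^2 - 22*d - 12)/(d^4 - 4*d^3 + 8*d + 4)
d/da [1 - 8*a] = -8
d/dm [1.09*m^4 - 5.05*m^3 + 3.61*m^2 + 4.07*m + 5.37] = 4.36*m^3 - 15.15*m^2 + 7.22*m + 4.07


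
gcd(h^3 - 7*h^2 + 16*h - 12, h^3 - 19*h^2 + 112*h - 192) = h - 3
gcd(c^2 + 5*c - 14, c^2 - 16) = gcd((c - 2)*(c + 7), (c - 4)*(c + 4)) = 1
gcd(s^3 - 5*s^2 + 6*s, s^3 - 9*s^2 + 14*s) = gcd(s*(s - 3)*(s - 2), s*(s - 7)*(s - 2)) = s^2 - 2*s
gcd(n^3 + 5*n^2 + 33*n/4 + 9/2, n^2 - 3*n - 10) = n + 2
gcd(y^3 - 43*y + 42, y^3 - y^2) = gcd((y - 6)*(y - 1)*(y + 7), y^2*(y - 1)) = y - 1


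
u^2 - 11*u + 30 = (u - 6)*(u - 5)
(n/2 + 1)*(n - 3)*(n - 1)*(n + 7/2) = n^4/2 + 3*n^3/4 - 6*n^2 - 23*n/4 + 21/2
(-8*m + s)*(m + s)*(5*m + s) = -40*m^3 - 43*m^2*s - 2*m*s^2 + s^3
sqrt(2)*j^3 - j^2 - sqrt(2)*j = j*(j - sqrt(2))*(sqrt(2)*j + 1)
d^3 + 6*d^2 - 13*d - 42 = (d - 3)*(d + 2)*(d + 7)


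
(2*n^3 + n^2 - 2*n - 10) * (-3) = -6*n^3 - 3*n^2 + 6*n + 30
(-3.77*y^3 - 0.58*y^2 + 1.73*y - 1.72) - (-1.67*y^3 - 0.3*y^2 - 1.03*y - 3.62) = -2.1*y^3 - 0.28*y^2 + 2.76*y + 1.9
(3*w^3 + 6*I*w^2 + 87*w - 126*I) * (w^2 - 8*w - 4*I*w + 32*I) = 3*w^5 - 24*w^4 - 6*I*w^4 + 111*w^3 + 48*I*w^3 - 888*w^2 - 474*I*w^2 - 504*w + 3792*I*w + 4032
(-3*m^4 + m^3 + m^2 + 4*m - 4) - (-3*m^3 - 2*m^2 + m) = -3*m^4 + 4*m^3 + 3*m^2 + 3*m - 4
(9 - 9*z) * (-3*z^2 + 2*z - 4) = 27*z^3 - 45*z^2 + 54*z - 36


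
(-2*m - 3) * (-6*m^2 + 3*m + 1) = 12*m^3 + 12*m^2 - 11*m - 3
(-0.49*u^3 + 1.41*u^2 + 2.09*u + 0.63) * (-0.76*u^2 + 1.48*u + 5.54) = 0.3724*u^5 - 1.7968*u^4 - 2.2162*u^3 + 10.4258*u^2 + 12.511*u + 3.4902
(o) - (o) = 0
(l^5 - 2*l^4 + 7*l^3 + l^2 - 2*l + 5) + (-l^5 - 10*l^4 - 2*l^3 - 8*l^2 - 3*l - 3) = -12*l^4 + 5*l^3 - 7*l^2 - 5*l + 2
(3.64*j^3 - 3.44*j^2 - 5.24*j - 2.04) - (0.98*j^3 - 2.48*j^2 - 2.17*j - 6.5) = 2.66*j^3 - 0.96*j^2 - 3.07*j + 4.46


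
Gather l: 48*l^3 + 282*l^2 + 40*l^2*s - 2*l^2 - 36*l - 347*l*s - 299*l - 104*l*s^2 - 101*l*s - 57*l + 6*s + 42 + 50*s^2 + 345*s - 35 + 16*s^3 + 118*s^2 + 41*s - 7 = 48*l^3 + l^2*(40*s + 280) + l*(-104*s^2 - 448*s - 392) + 16*s^3 + 168*s^2 + 392*s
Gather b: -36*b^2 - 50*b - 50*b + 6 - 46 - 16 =-36*b^2 - 100*b - 56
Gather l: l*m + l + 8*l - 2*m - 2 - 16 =l*(m + 9) - 2*m - 18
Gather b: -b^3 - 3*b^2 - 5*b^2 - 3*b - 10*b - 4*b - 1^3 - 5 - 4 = -b^3 - 8*b^2 - 17*b - 10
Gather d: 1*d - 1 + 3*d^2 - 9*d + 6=3*d^2 - 8*d + 5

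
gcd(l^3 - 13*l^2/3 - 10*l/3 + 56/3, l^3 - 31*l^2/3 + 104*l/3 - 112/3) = l^2 - 19*l/3 + 28/3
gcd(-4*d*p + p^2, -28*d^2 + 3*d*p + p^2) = -4*d + p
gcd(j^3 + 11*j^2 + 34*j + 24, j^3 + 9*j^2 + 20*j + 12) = j^2 + 7*j + 6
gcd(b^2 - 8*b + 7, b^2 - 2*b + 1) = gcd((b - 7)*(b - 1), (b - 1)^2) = b - 1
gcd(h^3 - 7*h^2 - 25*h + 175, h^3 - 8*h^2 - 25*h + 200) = h^2 - 25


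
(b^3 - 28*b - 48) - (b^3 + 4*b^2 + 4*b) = -4*b^2 - 32*b - 48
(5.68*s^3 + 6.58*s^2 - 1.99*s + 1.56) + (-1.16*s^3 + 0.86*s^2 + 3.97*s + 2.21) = 4.52*s^3 + 7.44*s^2 + 1.98*s + 3.77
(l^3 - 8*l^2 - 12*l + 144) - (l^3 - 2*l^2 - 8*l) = -6*l^2 - 4*l + 144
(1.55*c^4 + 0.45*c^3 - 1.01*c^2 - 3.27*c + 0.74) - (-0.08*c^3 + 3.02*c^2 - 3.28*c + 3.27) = 1.55*c^4 + 0.53*c^3 - 4.03*c^2 + 0.00999999999999979*c - 2.53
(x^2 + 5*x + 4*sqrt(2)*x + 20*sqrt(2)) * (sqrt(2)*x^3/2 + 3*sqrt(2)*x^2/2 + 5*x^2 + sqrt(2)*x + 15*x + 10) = sqrt(2)*x^5/2 + 4*sqrt(2)*x^4 + 9*x^4 + 57*sqrt(2)*x^3/2 + 72*x^3 + 153*x^2 + 165*sqrt(2)*x^2 + 90*x + 340*sqrt(2)*x + 200*sqrt(2)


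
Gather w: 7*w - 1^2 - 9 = 7*w - 10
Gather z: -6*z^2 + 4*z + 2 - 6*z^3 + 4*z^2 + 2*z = -6*z^3 - 2*z^2 + 6*z + 2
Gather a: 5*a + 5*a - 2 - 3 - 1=10*a - 6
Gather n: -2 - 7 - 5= -14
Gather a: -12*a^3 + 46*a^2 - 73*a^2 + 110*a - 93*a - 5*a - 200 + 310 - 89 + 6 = -12*a^3 - 27*a^2 + 12*a + 27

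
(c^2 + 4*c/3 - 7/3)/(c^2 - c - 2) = (-c^2 - 4*c/3 + 7/3)/(-c^2 + c + 2)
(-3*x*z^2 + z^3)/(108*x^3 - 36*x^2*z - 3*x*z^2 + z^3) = -z^2/(36*x^2 - z^2)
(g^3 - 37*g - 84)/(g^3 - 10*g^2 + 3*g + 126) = (g + 4)/(g - 6)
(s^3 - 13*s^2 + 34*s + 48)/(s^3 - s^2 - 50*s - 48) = (s - 6)/(s + 6)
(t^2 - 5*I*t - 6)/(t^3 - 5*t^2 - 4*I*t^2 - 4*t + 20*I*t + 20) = (t - 3*I)/(t^2 - t*(5 + 2*I) + 10*I)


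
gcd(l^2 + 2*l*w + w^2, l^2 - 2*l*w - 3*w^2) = l + w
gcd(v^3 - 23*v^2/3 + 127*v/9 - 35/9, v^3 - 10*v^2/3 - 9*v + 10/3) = v^2 - 16*v/3 + 5/3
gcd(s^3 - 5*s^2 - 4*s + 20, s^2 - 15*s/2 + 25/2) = s - 5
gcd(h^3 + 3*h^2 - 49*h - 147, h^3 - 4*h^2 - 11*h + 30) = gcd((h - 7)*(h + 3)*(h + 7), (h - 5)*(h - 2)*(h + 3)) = h + 3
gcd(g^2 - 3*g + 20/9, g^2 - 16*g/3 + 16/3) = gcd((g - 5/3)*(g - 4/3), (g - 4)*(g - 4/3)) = g - 4/3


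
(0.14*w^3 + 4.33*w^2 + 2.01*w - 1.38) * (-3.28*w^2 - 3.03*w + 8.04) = -0.4592*w^5 - 14.6266*w^4 - 18.5871*w^3 + 33.2493*w^2 + 20.3418*w - 11.0952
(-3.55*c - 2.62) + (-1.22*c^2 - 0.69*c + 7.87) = -1.22*c^2 - 4.24*c + 5.25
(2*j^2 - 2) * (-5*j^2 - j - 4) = -10*j^4 - 2*j^3 + 2*j^2 + 2*j + 8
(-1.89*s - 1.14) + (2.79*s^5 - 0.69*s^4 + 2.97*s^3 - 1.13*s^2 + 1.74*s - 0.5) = 2.79*s^5 - 0.69*s^4 + 2.97*s^3 - 1.13*s^2 - 0.15*s - 1.64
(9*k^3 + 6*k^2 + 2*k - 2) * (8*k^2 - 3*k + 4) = 72*k^5 + 21*k^4 + 34*k^3 + 2*k^2 + 14*k - 8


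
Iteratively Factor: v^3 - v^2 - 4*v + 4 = (v + 2)*(v^2 - 3*v + 2) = (v - 2)*(v + 2)*(v - 1)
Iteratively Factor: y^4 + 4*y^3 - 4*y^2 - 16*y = (y - 2)*(y^3 + 6*y^2 + 8*y) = (y - 2)*(y + 4)*(y^2 + 2*y) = (y - 2)*(y + 2)*(y + 4)*(y)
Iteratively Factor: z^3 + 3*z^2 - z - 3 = (z + 1)*(z^2 + 2*z - 3) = (z + 1)*(z + 3)*(z - 1)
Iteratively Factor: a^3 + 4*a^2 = (a)*(a^2 + 4*a) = a*(a + 4)*(a)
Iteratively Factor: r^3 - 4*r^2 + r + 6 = (r - 3)*(r^2 - r - 2) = (r - 3)*(r + 1)*(r - 2)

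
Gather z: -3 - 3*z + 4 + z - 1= -2*z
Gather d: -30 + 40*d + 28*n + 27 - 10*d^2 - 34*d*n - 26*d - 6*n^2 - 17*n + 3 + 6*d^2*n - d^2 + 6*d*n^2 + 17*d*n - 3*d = d^2*(6*n - 11) + d*(6*n^2 - 17*n + 11) - 6*n^2 + 11*n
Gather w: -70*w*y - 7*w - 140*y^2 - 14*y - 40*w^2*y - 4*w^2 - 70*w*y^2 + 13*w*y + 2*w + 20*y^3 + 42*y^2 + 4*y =w^2*(-40*y - 4) + w*(-70*y^2 - 57*y - 5) + 20*y^3 - 98*y^2 - 10*y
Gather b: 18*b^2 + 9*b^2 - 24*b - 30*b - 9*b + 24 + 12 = 27*b^2 - 63*b + 36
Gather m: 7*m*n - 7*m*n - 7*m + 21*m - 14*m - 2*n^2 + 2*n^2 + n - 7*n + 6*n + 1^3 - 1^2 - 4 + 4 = 0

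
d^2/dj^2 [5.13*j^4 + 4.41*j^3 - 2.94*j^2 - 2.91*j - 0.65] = 61.56*j^2 + 26.46*j - 5.88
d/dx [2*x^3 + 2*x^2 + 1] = 2*x*(3*x + 2)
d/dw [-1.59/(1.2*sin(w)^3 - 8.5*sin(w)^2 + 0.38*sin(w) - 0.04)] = (5.724*sin(w)^2 - 27.03*sin(w) + 0.6042)*cos(w)/(1.2*sin(w)^3 - 8.5*sin(w)^2 + 0.38*sin(w) - 0.04)^2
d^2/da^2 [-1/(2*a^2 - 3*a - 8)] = 2*(-4*a^2 + 6*a + (4*a - 3)^2 + 16)/(-2*a^2 + 3*a + 8)^3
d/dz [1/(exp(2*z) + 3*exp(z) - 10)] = (-2*exp(z) - 3)*exp(z)/(exp(2*z) + 3*exp(z) - 10)^2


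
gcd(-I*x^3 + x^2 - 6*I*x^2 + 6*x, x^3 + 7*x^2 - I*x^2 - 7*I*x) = x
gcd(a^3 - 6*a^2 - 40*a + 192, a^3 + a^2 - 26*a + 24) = a^2 + 2*a - 24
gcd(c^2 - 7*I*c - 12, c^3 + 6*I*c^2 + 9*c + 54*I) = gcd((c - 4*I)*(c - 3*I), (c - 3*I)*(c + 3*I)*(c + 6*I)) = c - 3*I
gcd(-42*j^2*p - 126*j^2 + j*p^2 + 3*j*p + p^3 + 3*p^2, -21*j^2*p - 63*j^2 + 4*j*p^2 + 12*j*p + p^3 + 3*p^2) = 7*j*p + 21*j + p^2 + 3*p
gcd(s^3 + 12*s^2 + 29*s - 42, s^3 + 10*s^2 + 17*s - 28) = s^2 + 6*s - 7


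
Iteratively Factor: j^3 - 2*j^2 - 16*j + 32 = (j - 2)*(j^2 - 16) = (j - 2)*(j + 4)*(j - 4)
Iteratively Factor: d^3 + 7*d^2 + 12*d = (d)*(d^2 + 7*d + 12) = d*(d + 4)*(d + 3)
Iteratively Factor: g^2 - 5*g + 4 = (g - 4)*(g - 1)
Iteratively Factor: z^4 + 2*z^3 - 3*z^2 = (z - 1)*(z^3 + 3*z^2) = (z - 1)*(z + 3)*(z^2) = z*(z - 1)*(z + 3)*(z)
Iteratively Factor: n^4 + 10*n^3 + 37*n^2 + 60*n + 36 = (n + 2)*(n^3 + 8*n^2 + 21*n + 18) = (n + 2)*(n + 3)*(n^2 + 5*n + 6) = (n + 2)*(n + 3)^2*(n + 2)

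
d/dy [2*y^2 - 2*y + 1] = 4*y - 2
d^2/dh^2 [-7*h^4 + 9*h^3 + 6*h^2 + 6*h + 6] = -84*h^2 + 54*h + 12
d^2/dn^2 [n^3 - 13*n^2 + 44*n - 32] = 6*n - 26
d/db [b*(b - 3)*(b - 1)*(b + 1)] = 4*b^3 - 9*b^2 - 2*b + 3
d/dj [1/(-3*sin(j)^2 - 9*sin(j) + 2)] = 3*(2*sin(j) + 3)*cos(j)/(3*sin(j)^2 + 9*sin(j) - 2)^2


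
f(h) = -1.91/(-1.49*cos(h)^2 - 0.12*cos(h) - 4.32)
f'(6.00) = -0.05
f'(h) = -1.91*(-2.98*sin(h)*cos(h) - 0.12*sin(h))/(-1.49*cos(h)^2 - 0.12*cos(h) - 4.32)^2 = (5.6918*cos(h) + 0.2292)*sin(h)/(1.49*cos(h)^2 + 0.12*cos(h) + 4.32)^2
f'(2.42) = -0.10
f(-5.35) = 0.39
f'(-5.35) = 0.12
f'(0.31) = 0.05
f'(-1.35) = -0.07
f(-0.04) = 0.32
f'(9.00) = -0.07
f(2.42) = 0.38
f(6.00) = 0.33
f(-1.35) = 0.43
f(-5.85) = 0.34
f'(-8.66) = 0.11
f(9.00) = 0.35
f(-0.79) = 0.37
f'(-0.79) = -0.11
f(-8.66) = 0.38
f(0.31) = 0.33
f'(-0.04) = -0.01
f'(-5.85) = 0.07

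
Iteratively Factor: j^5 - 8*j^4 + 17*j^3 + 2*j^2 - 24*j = (j - 3)*(j^4 - 5*j^3 + 2*j^2 + 8*j) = (j - 4)*(j - 3)*(j^3 - j^2 - 2*j) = (j - 4)*(j - 3)*(j - 2)*(j^2 + j) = j*(j - 4)*(j - 3)*(j - 2)*(j + 1)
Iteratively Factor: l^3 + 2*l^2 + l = (l + 1)*(l^2 + l) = (l + 1)^2*(l)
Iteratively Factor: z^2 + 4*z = (z + 4)*(z)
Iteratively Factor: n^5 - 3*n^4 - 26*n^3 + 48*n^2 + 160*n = (n - 5)*(n^4 + 2*n^3 - 16*n^2 - 32*n) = n*(n - 5)*(n^3 + 2*n^2 - 16*n - 32) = n*(n - 5)*(n + 4)*(n^2 - 2*n - 8) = n*(n - 5)*(n + 2)*(n + 4)*(n - 4)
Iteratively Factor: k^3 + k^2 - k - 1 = (k + 1)*(k^2 - 1) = (k + 1)^2*(k - 1)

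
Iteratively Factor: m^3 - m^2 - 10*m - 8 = (m + 2)*(m^2 - 3*m - 4) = (m + 1)*(m + 2)*(m - 4)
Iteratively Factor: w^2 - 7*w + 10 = (w - 2)*(w - 5)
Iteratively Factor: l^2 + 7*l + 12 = (l + 4)*(l + 3)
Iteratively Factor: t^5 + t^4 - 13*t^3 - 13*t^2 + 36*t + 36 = (t + 3)*(t^4 - 2*t^3 - 7*t^2 + 8*t + 12) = (t - 3)*(t + 3)*(t^3 + t^2 - 4*t - 4) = (t - 3)*(t + 2)*(t + 3)*(t^2 - t - 2) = (t - 3)*(t - 2)*(t + 2)*(t + 3)*(t + 1)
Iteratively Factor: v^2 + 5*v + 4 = (v + 4)*(v + 1)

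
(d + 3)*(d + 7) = d^2 + 10*d + 21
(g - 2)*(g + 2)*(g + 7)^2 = g^4 + 14*g^3 + 45*g^2 - 56*g - 196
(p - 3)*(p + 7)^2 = p^3 + 11*p^2 + 7*p - 147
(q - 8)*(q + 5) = q^2 - 3*q - 40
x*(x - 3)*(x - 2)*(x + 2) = x^4 - 3*x^3 - 4*x^2 + 12*x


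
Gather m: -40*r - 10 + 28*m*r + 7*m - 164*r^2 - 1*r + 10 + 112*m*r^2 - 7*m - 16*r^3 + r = m*(112*r^2 + 28*r) - 16*r^3 - 164*r^2 - 40*r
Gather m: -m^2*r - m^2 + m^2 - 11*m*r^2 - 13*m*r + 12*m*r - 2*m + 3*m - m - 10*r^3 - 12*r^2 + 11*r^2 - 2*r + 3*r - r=-m^2*r + m*(-11*r^2 - r) - 10*r^3 - r^2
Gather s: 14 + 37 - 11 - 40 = 0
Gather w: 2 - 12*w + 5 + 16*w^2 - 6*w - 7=16*w^2 - 18*w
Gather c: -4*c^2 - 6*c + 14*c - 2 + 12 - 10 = -4*c^2 + 8*c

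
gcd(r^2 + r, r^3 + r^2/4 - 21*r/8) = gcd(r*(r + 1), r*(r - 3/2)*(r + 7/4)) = r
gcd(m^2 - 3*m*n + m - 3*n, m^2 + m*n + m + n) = m + 1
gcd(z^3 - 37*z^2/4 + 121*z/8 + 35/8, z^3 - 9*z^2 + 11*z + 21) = z - 7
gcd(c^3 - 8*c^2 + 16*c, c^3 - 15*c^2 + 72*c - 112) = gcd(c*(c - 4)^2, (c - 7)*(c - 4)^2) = c^2 - 8*c + 16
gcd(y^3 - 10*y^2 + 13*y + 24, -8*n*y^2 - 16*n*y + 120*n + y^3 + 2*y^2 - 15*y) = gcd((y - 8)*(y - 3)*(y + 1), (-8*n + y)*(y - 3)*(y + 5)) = y - 3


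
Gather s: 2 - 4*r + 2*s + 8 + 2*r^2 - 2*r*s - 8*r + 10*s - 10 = 2*r^2 - 12*r + s*(12 - 2*r)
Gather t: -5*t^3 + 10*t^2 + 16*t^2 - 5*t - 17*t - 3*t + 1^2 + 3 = -5*t^3 + 26*t^2 - 25*t + 4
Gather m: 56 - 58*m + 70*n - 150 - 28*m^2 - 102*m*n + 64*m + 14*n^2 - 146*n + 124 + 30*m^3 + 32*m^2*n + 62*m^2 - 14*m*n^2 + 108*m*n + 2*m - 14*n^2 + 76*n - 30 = 30*m^3 + m^2*(32*n + 34) + m*(-14*n^2 + 6*n + 8)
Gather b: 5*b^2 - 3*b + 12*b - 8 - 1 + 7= 5*b^2 + 9*b - 2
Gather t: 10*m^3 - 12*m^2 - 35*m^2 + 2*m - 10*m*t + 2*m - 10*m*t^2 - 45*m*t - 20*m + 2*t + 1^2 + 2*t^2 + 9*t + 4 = 10*m^3 - 47*m^2 - 16*m + t^2*(2 - 10*m) + t*(11 - 55*m) + 5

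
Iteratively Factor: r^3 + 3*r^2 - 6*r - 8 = (r - 2)*(r^2 + 5*r + 4) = (r - 2)*(r + 4)*(r + 1)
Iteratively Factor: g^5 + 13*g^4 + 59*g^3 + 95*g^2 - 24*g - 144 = (g + 4)*(g^4 + 9*g^3 + 23*g^2 + 3*g - 36) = (g + 4)^2*(g^3 + 5*g^2 + 3*g - 9) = (g - 1)*(g + 4)^2*(g^2 + 6*g + 9) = (g - 1)*(g + 3)*(g + 4)^2*(g + 3)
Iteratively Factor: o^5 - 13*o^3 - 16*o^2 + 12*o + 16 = (o + 2)*(o^4 - 2*o^3 - 9*o^2 + 2*o + 8) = (o + 1)*(o + 2)*(o^3 - 3*o^2 - 6*o + 8) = (o + 1)*(o + 2)^2*(o^2 - 5*o + 4) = (o - 1)*(o + 1)*(o + 2)^2*(o - 4)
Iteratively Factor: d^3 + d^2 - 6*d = (d + 3)*(d^2 - 2*d) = d*(d + 3)*(d - 2)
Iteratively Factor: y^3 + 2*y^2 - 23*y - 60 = (y + 4)*(y^2 - 2*y - 15) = (y - 5)*(y + 4)*(y + 3)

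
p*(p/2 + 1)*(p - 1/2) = p^3/2 + 3*p^2/4 - p/2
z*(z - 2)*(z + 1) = z^3 - z^2 - 2*z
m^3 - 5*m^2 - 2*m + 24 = (m - 4)*(m - 3)*(m + 2)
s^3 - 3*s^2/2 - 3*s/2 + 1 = (s - 2)*(s - 1/2)*(s + 1)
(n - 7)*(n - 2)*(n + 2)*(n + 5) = n^4 - 2*n^3 - 39*n^2 + 8*n + 140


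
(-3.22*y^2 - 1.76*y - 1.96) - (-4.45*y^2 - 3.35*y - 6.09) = 1.23*y^2 + 1.59*y + 4.13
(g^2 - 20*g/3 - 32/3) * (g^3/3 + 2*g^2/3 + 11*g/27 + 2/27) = g^5/3 - 14*g^4/9 - 205*g^3/27 - 790*g^2/81 - 392*g/81 - 64/81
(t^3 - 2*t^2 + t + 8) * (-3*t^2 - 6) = -3*t^5 + 6*t^4 - 9*t^3 - 12*t^2 - 6*t - 48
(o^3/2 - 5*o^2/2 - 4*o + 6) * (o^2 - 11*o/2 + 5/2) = o^5/2 - 21*o^4/4 + 11*o^3 + 87*o^2/4 - 43*o + 15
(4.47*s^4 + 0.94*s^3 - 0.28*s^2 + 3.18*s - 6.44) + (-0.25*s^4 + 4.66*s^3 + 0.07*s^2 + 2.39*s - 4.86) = 4.22*s^4 + 5.6*s^3 - 0.21*s^2 + 5.57*s - 11.3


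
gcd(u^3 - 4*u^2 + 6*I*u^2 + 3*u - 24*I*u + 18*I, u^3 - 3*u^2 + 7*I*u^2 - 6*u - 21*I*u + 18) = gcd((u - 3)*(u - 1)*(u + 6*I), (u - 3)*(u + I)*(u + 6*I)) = u^2 + u*(-3 + 6*I) - 18*I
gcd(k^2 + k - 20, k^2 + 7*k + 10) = k + 5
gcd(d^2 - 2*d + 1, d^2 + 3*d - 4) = d - 1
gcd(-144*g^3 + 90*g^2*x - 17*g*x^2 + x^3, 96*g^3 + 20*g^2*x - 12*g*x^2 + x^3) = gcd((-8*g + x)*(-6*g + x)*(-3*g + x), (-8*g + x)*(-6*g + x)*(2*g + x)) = 48*g^2 - 14*g*x + x^2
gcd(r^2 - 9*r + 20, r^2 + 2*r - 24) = r - 4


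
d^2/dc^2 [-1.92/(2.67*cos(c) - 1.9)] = (-13.687488*sin(c)^2 + 9.74016*cos(c) - 13.687488)/(2.67*cos(c) - 1.9)^3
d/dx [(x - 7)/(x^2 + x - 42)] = (x^2 + x - (x - 7)*(2*x + 1) - 42)/(x^2 + x - 42)^2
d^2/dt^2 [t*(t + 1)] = 2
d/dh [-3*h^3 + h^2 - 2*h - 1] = -9*h^2 + 2*h - 2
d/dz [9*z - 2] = 9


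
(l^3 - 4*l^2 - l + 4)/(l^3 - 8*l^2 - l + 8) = (l - 4)/(l - 8)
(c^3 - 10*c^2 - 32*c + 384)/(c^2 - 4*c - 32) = (c^2 - 2*c - 48)/(c + 4)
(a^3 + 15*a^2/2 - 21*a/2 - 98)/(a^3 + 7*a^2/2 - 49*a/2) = (a + 4)/a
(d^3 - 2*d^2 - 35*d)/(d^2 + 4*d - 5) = d*(d - 7)/(d - 1)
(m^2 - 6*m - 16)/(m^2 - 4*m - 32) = (m + 2)/(m + 4)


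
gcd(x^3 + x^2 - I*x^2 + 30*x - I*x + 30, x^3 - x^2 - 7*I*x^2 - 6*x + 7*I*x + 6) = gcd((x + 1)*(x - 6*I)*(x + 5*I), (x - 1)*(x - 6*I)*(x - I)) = x - 6*I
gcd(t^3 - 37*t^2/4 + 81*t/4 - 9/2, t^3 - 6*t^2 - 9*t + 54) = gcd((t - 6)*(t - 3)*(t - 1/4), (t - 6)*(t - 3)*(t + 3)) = t^2 - 9*t + 18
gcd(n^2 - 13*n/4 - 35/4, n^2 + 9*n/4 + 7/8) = n + 7/4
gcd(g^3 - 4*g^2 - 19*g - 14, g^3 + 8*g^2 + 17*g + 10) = g^2 + 3*g + 2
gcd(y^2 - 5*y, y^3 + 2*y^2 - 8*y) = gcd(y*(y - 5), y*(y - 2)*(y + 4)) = y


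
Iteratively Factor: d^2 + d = (d)*(d + 1)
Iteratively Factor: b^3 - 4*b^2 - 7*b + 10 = (b - 5)*(b^2 + b - 2) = (b - 5)*(b + 2)*(b - 1)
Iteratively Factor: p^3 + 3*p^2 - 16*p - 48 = (p + 3)*(p^2 - 16) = (p - 4)*(p + 3)*(p + 4)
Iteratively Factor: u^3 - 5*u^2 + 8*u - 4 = (u - 2)*(u^2 - 3*u + 2) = (u - 2)*(u - 1)*(u - 2)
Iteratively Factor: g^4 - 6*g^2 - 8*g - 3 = (g - 3)*(g^3 + 3*g^2 + 3*g + 1) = (g - 3)*(g + 1)*(g^2 + 2*g + 1) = (g - 3)*(g + 1)^2*(g + 1)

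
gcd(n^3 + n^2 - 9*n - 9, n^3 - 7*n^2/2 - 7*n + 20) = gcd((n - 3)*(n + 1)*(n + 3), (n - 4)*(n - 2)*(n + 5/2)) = 1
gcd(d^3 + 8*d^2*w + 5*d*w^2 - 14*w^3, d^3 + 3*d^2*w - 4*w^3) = -d^2 - d*w + 2*w^2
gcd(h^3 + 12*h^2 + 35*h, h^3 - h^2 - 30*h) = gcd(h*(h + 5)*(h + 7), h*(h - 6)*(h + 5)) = h^2 + 5*h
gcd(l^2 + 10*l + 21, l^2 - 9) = l + 3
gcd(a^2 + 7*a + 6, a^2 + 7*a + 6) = a^2 + 7*a + 6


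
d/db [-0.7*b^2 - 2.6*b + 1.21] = -1.4*b - 2.6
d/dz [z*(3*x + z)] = 3*x + 2*z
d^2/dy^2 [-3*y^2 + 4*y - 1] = -6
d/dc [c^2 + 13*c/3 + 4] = 2*c + 13/3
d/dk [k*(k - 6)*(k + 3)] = 3*k^2 - 6*k - 18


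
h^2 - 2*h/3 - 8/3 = (h - 2)*(h + 4/3)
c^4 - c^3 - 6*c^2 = c^2*(c - 3)*(c + 2)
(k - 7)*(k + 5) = k^2 - 2*k - 35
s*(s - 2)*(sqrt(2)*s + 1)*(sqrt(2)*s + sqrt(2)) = 2*s^4 - 2*s^3 + sqrt(2)*s^3 - 4*s^2 - sqrt(2)*s^2 - 2*sqrt(2)*s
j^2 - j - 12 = (j - 4)*(j + 3)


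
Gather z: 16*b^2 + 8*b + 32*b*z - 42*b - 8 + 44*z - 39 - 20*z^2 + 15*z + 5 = 16*b^2 - 34*b - 20*z^2 + z*(32*b + 59) - 42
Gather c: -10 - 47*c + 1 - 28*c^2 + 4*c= -28*c^2 - 43*c - 9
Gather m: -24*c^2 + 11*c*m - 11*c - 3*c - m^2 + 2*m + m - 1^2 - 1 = -24*c^2 - 14*c - m^2 + m*(11*c + 3) - 2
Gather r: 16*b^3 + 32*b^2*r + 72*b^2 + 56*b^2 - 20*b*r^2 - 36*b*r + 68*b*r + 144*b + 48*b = 16*b^3 + 128*b^2 - 20*b*r^2 + 192*b + r*(32*b^2 + 32*b)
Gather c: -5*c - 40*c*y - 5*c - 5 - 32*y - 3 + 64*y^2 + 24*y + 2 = c*(-40*y - 10) + 64*y^2 - 8*y - 6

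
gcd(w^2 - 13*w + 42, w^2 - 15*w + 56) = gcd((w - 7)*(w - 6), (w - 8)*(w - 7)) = w - 7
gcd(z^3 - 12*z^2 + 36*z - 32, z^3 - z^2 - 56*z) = z - 8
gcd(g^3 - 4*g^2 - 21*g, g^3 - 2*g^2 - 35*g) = g^2 - 7*g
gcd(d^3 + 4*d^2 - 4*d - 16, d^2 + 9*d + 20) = d + 4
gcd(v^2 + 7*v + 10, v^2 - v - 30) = v + 5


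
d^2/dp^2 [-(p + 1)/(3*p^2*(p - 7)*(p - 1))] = 2*(-2*p^5 + 18*p^4 - 31*p^3 - 93*p^2 + 133*p - 49)/(p^4*(p^6 - 24*p^5 + 213*p^4 - 848*p^3 + 1491*p^2 - 1176*p + 343))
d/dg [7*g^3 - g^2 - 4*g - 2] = 21*g^2 - 2*g - 4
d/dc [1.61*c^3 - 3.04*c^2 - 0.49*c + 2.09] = 4.83*c^2 - 6.08*c - 0.49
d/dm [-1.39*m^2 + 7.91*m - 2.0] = 7.91 - 2.78*m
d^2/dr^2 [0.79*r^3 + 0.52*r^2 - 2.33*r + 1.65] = 4.74*r + 1.04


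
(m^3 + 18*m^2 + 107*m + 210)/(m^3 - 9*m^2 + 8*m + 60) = (m^3 + 18*m^2 + 107*m + 210)/(m^3 - 9*m^2 + 8*m + 60)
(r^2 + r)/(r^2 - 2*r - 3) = r/(r - 3)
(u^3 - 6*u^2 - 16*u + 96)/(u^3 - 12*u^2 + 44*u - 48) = (u + 4)/(u - 2)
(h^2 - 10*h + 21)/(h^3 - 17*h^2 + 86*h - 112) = (h - 3)/(h^2 - 10*h + 16)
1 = 1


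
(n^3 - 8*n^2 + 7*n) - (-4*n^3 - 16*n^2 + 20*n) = 5*n^3 + 8*n^2 - 13*n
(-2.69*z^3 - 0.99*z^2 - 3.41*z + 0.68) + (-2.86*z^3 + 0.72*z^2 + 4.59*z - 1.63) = -5.55*z^3 - 0.27*z^2 + 1.18*z - 0.95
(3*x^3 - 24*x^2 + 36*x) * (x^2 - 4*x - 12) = 3*x^5 - 36*x^4 + 96*x^3 + 144*x^2 - 432*x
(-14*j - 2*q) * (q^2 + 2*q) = -14*j*q^2 - 28*j*q - 2*q^3 - 4*q^2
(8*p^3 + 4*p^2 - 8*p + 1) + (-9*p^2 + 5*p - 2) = 8*p^3 - 5*p^2 - 3*p - 1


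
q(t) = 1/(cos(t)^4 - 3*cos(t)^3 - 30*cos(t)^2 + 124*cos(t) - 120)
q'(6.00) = -0.02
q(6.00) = -0.03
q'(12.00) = -0.03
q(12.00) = -0.03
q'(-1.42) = -0.01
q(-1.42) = -0.01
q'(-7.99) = -0.01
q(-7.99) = -0.01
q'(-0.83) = -0.02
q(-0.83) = -0.02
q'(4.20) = -0.00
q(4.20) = -0.01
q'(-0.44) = -0.02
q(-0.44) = -0.03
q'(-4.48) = 0.01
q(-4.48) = -0.01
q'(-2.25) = -0.00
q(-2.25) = -0.00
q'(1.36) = 0.01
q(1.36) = -0.01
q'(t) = (4*sin(t)*cos(t)^3 - 9*sin(t)*cos(t)^2 - 60*sin(t)*cos(t) + 124*sin(t))/(cos(t)^4 - 3*cos(t)^3 - 30*cos(t)^2 + 124*cos(t) - 120)^2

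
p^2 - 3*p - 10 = (p - 5)*(p + 2)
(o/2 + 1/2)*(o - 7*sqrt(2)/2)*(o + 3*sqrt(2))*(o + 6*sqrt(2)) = o^4/2 + o^3/2 + 11*sqrt(2)*o^3/4 - 27*o^2/2 + 11*sqrt(2)*o^2/4 - 63*sqrt(2)*o - 27*o/2 - 63*sqrt(2)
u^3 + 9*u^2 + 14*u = u*(u + 2)*(u + 7)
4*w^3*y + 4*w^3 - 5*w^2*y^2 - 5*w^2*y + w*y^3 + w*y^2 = (-4*w + y)*(-w + y)*(w*y + w)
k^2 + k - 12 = (k - 3)*(k + 4)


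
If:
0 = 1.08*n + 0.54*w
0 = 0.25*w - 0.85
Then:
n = -1.70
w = 3.40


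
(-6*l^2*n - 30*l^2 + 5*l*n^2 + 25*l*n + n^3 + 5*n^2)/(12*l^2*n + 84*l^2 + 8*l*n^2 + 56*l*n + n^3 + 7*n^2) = (-l*n - 5*l + n^2 + 5*n)/(2*l*n + 14*l + n^2 + 7*n)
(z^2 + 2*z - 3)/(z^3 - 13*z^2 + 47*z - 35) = (z + 3)/(z^2 - 12*z + 35)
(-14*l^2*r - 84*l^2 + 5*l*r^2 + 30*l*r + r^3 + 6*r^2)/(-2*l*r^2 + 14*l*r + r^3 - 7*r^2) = (7*l*r + 42*l + r^2 + 6*r)/(r*(r - 7))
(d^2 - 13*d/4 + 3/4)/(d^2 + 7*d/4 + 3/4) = (4*d^2 - 13*d + 3)/(4*d^2 + 7*d + 3)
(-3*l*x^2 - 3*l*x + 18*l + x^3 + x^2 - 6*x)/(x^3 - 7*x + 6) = (-3*l + x)/(x - 1)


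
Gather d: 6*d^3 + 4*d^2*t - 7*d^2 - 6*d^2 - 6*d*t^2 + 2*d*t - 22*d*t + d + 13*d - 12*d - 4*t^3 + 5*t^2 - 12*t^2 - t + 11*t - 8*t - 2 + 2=6*d^3 + d^2*(4*t - 13) + d*(-6*t^2 - 20*t + 2) - 4*t^3 - 7*t^2 + 2*t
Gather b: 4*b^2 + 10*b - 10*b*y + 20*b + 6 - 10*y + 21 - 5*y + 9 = 4*b^2 + b*(30 - 10*y) - 15*y + 36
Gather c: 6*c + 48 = 6*c + 48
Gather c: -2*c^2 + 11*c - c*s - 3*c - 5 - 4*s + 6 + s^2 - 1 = -2*c^2 + c*(8 - s) + s^2 - 4*s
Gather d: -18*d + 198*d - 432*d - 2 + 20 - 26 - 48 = -252*d - 56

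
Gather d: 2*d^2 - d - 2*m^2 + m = 2*d^2 - d - 2*m^2 + m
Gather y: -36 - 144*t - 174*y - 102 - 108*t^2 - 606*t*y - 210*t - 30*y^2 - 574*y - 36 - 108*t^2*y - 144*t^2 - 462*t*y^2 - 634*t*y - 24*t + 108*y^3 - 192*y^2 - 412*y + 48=-252*t^2 - 378*t + 108*y^3 + y^2*(-462*t - 222) + y*(-108*t^2 - 1240*t - 1160) - 126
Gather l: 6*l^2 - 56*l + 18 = 6*l^2 - 56*l + 18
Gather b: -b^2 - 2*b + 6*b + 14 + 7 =-b^2 + 4*b + 21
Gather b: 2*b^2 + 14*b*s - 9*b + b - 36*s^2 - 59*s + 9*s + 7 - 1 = 2*b^2 + b*(14*s - 8) - 36*s^2 - 50*s + 6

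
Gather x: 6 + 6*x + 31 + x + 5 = 7*x + 42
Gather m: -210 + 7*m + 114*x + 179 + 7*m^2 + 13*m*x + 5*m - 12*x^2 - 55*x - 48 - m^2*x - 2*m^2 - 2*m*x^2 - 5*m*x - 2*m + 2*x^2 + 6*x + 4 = m^2*(5 - x) + m*(-2*x^2 + 8*x + 10) - 10*x^2 + 65*x - 75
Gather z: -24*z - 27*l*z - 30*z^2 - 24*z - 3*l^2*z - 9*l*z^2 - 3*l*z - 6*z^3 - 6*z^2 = -6*z^3 + z^2*(-9*l - 36) + z*(-3*l^2 - 30*l - 48)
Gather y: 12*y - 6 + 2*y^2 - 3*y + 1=2*y^2 + 9*y - 5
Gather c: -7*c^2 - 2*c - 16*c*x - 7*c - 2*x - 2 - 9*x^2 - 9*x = -7*c^2 + c*(-16*x - 9) - 9*x^2 - 11*x - 2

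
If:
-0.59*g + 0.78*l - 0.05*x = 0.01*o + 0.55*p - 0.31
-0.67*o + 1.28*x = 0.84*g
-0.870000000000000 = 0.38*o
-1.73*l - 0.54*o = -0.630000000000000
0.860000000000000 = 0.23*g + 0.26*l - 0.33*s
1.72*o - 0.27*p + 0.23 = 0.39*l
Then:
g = 15.49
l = 1.08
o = -2.29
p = -15.29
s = 9.04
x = 8.96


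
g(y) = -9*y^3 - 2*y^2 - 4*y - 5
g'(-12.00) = -3844.00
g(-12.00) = 15307.00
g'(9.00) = -2227.00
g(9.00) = -6764.00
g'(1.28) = -53.36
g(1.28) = -32.27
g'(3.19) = -291.51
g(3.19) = -330.27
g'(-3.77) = -372.67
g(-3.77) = 463.90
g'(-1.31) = -45.09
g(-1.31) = 17.04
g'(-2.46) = -157.55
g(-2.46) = 126.72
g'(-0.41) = -6.90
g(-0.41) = -3.08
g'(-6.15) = -1000.61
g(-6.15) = 2037.43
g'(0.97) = -33.28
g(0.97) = -18.98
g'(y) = -27*y^2 - 4*y - 4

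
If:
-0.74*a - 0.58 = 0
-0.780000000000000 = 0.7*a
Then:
No Solution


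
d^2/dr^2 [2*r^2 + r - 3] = 4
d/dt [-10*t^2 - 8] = -20*t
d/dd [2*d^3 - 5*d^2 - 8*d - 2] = 6*d^2 - 10*d - 8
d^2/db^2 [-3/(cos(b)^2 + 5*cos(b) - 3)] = 3*(4*sin(b)^4 - 15*sin(b)^2*cos(b) - 39*sin(b)^2 - 21)/(cos(b)^2 + 5*cos(b) - 3)^3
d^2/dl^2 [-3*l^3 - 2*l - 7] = -18*l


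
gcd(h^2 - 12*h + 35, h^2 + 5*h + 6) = 1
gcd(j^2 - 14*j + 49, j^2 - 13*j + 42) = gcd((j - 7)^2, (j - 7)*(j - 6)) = j - 7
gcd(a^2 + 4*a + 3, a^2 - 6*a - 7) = a + 1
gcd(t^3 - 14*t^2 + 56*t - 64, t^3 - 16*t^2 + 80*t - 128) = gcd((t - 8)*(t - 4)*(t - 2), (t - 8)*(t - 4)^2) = t^2 - 12*t + 32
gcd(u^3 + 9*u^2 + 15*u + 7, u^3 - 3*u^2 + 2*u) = 1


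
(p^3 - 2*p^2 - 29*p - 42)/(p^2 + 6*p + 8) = (p^2 - 4*p - 21)/(p + 4)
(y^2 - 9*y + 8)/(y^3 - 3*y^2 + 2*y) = (y - 8)/(y*(y - 2))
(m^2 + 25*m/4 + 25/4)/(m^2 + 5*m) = (m + 5/4)/m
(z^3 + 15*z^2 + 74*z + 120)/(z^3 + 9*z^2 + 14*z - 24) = (z + 5)/(z - 1)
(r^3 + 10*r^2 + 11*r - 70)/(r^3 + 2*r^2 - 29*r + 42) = (r + 5)/(r - 3)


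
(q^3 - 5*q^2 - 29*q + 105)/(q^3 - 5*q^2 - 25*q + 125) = (q^2 - 10*q + 21)/(q^2 - 10*q + 25)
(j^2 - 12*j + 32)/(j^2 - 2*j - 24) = (-j^2 + 12*j - 32)/(-j^2 + 2*j + 24)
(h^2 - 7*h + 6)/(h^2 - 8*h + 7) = (h - 6)/(h - 7)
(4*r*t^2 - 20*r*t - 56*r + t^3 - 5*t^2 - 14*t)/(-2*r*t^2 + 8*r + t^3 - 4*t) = (-4*r*t + 28*r - t^2 + 7*t)/(2*r*t - 4*r - t^2 + 2*t)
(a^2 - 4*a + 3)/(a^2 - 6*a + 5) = (a - 3)/(a - 5)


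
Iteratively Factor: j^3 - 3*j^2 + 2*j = (j - 2)*(j^2 - j) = (j - 2)*(j - 1)*(j)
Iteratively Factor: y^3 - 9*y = (y)*(y^2 - 9) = y*(y - 3)*(y + 3)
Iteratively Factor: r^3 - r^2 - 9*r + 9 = (r - 3)*(r^2 + 2*r - 3) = (r - 3)*(r + 3)*(r - 1)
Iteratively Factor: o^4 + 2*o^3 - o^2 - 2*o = (o + 1)*(o^3 + o^2 - 2*o) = o*(o + 1)*(o^2 + o - 2) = o*(o - 1)*(o + 1)*(o + 2)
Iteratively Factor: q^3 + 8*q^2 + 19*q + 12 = (q + 4)*(q^2 + 4*q + 3) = (q + 1)*(q + 4)*(q + 3)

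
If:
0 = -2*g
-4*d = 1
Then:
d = -1/4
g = 0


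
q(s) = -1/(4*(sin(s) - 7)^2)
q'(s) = cos(s)/(2*(sin(s) - 7)^3)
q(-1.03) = -0.00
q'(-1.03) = -0.00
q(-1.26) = -0.00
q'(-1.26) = -0.00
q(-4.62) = -0.01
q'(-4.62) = 0.00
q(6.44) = -0.01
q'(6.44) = -0.00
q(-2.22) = -0.00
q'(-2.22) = 0.00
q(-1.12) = -0.00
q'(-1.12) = -0.00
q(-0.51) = -0.00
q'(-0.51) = -0.00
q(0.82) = -0.01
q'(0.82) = -0.00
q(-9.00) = 0.00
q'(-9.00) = 0.00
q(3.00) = -0.00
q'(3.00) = 0.00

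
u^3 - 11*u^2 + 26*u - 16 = (u - 8)*(u - 2)*(u - 1)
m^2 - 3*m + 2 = (m - 2)*(m - 1)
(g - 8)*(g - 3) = g^2 - 11*g + 24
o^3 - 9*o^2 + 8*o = o*(o - 8)*(o - 1)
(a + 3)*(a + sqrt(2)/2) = a^2 + sqrt(2)*a/2 + 3*a + 3*sqrt(2)/2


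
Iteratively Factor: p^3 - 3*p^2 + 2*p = (p - 2)*(p^2 - p) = (p - 2)*(p - 1)*(p)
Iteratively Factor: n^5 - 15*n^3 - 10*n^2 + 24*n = (n)*(n^4 - 15*n^2 - 10*n + 24) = n*(n + 3)*(n^3 - 3*n^2 - 6*n + 8) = n*(n - 1)*(n + 3)*(n^2 - 2*n - 8) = n*(n - 1)*(n + 2)*(n + 3)*(n - 4)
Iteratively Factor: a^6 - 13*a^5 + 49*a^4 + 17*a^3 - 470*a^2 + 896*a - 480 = (a + 3)*(a^5 - 16*a^4 + 97*a^3 - 274*a^2 + 352*a - 160) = (a - 4)*(a + 3)*(a^4 - 12*a^3 + 49*a^2 - 78*a + 40) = (a - 5)*(a - 4)*(a + 3)*(a^3 - 7*a^2 + 14*a - 8) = (a - 5)*(a - 4)^2*(a + 3)*(a^2 - 3*a + 2) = (a - 5)*(a - 4)^2*(a - 2)*(a + 3)*(a - 1)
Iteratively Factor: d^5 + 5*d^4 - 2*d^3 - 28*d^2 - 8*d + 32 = (d - 2)*(d^4 + 7*d^3 + 12*d^2 - 4*d - 16) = (d - 2)*(d + 2)*(d^3 + 5*d^2 + 2*d - 8) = (d - 2)*(d + 2)*(d + 4)*(d^2 + d - 2) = (d - 2)*(d + 2)^2*(d + 4)*(d - 1)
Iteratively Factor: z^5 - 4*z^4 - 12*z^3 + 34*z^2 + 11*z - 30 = (z + 1)*(z^4 - 5*z^3 - 7*z^2 + 41*z - 30) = (z - 5)*(z + 1)*(z^3 - 7*z + 6) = (z - 5)*(z + 1)*(z + 3)*(z^2 - 3*z + 2) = (z - 5)*(z - 1)*(z + 1)*(z + 3)*(z - 2)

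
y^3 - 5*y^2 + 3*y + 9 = (y - 3)^2*(y + 1)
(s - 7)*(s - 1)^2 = s^3 - 9*s^2 + 15*s - 7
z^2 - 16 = (z - 4)*(z + 4)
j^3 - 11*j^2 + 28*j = j*(j - 7)*(j - 4)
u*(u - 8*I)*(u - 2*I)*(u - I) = u^4 - 11*I*u^3 - 26*u^2 + 16*I*u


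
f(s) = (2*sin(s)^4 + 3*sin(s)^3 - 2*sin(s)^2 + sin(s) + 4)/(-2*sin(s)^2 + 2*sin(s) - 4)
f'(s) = (4*sin(s)*cos(s) - 2*cos(s))*(2*sin(s)^4 + 3*sin(s)^3 - 2*sin(s)^2 + sin(s) + 4)/(-2*sin(s)^2 + 2*sin(s) - 4)^2 + (8*sin(s)^3*cos(s) + 9*sin(s)^2*cos(s) - 4*sin(s)*cos(s) + cos(s))/(-2*sin(s)^2 + 2*sin(s) - 4) = (-4*sin(s)^5 + 3*sin(s)^4 - 10*sin(s)^3 - 19*sin(s)^2 + 16*sin(s) - 6)*cos(s)/(2*(sin(s)^2 - sin(s) + 2)^2)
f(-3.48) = -1.19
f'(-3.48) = 0.47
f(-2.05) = -0.09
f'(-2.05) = 0.41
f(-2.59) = -0.47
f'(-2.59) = 0.97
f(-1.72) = -0.01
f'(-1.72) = 0.11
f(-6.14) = -1.09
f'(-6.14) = -0.58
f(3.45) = -0.72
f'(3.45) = 1.02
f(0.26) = -1.16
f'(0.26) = -0.49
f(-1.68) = -0.00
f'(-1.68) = 0.08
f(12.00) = -0.46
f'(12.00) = -0.96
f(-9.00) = -0.60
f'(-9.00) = 1.02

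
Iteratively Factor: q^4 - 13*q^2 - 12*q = (q - 4)*(q^3 + 4*q^2 + 3*q) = (q - 4)*(q + 3)*(q^2 + q) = (q - 4)*(q + 1)*(q + 3)*(q)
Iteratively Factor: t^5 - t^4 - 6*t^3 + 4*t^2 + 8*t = (t + 2)*(t^4 - 3*t^3 + 4*t) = (t + 1)*(t + 2)*(t^3 - 4*t^2 + 4*t) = (t - 2)*(t + 1)*(t + 2)*(t^2 - 2*t) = (t - 2)^2*(t + 1)*(t + 2)*(t)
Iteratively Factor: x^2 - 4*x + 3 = (x - 3)*(x - 1)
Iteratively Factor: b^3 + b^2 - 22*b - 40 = (b + 2)*(b^2 - b - 20) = (b - 5)*(b + 2)*(b + 4)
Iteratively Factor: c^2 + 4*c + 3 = (c + 1)*(c + 3)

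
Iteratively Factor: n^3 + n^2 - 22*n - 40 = (n - 5)*(n^2 + 6*n + 8) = (n - 5)*(n + 2)*(n + 4)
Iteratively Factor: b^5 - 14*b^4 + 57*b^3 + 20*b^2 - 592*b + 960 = (b + 3)*(b^4 - 17*b^3 + 108*b^2 - 304*b + 320) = (b - 4)*(b + 3)*(b^3 - 13*b^2 + 56*b - 80) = (b - 4)^2*(b + 3)*(b^2 - 9*b + 20) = (b - 5)*(b - 4)^2*(b + 3)*(b - 4)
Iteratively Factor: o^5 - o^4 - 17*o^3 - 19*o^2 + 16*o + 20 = (o + 1)*(o^4 - 2*o^3 - 15*o^2 - 4*o + 20) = (o - 1)*(o + 1)*(o^3 - o^2 - 16*o - 20) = (o - 1)*(o + 1)*(o + 2)*(o^2 - 3*o - 10) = (o - 5)*(o - 1)*(o + 1)*(o + 2)*(o + 2)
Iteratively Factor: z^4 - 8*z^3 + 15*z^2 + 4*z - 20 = (z - 2)*(z^3 - 6*z^2 + 3*z + 10) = (z - 2)*(z + 1)*(z^2 - 7*z + 10) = (z - 2)^2*(z + 1)*(z - 5)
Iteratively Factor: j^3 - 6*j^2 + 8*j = (j - 2)*(j^2 - 4*j) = j*(j - 2)*(j - 4)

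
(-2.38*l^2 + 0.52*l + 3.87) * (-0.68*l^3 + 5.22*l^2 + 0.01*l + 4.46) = 1.6184*l^5 - 12.7772*l^4 + 0.0589999999999998*l^3 + 9.5918*l^2 + 2.3579*l + 17.2602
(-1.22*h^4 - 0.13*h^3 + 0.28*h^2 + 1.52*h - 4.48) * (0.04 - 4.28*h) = 5.2216*h^5 + 0.5076*h^4 - 1.2036*h^3 - 6.4944*h^2 + 19.2352*h - 0.1792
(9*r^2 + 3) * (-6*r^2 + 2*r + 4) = -54*r^4 + 18*r^3 + 18*r^2 + 6*r + 12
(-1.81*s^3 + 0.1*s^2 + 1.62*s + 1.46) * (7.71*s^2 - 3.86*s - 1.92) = -13.9551*s^5 + 7.7576*s^4 + 15.5794*s^3 + 4.8114*s^2 - 8.746*s - 2.8032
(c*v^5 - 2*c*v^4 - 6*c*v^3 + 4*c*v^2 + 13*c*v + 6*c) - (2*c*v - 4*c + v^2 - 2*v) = c*v^5 - 2*c*v^4 - 6*c*v^3 + 4*c*v^2 + 11*c*v + 10*c - v^2 + 2*v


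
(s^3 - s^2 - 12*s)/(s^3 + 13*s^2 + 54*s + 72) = s*(s - 4)/(s^2 + 10*s + 24)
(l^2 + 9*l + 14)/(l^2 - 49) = (l + 2)/(l - 7)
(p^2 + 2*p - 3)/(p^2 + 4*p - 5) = (p + 3)/(p + 5)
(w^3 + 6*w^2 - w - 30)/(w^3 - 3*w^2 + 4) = (w^2 + 8*w + 15)/(w^2 - w - 2)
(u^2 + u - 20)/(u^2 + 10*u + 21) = (u^2 + u - 20)/(u^2 + 10*u + 21)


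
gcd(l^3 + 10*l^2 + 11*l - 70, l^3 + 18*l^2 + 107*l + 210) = l^2 + 12*l + 35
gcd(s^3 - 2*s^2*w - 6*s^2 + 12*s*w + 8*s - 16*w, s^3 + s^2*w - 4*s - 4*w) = s - 2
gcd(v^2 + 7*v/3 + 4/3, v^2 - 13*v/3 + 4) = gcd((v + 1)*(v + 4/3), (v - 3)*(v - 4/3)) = 1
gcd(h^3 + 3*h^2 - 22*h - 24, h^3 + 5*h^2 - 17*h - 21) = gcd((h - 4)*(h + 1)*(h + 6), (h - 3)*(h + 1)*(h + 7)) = h + 1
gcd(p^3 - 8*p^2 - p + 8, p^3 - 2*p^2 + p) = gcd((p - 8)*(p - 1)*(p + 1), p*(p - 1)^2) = p - 1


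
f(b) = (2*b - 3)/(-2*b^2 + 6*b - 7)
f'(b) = (2*b - 3)*(4*b - 6)/(-2*b^2 + 6*b - 7)^2 + 2/(-2*b^2 + 6*b - 7) = 2*(-2*b^2 + 6*b + (2*b - 3)^2 - 7)/(2*b^2 - 6*b + 7)^2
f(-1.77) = 0.27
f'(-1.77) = 0.07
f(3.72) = -0.36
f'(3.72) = 0.10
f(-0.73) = 0.36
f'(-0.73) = 0.10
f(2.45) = -0.44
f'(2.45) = -0.08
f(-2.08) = 0.25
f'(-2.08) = 0.06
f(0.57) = 0.44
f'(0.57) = -0.09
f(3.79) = -0.35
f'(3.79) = 0.09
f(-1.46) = 0.30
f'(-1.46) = 0.07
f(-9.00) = 0.09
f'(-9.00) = 0.01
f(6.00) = -0.21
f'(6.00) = 0.04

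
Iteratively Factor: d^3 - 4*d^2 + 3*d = (d - 3)*(d^2 - d) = d*(d - 3)*(d - 1)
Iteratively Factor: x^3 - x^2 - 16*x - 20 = (x + 2)*(x^2 - 3*x - 10) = (x - 5)*(x + 2)*(x + 2)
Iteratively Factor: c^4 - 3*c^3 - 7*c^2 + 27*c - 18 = (c - 2)*(c^3 - c^2 - 9*c + 9) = (c - 3)*(c - 2)*(c^2 + 2*c - 3) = (c - 3)*(c - 2)*(c - 1)*(c + 3)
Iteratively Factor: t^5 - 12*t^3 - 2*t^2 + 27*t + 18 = (t + 1)*(t^4 - t^3 - 11*t^2 + 9*t + 18) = (t + 1)^2*(t^3 - 2*t^2 - 9*t + 18) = (t - 2)*(t + 1)^2*(t^2 - 9) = (t - 2)*(t + 1)^2*(t + 3)*(t - 3)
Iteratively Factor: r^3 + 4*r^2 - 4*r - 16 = (r - 2)*(r^2 + 6*r + 8) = (r - 2)*(r + 4)*(r + 2)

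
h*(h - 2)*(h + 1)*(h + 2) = h^4 + h^3 - 4*h^2 - 4*h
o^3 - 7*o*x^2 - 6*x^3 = (o - 3*x)*(o + x)*(o + 2*x)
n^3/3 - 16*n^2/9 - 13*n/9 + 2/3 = (n/3 + 1/3)*(n - 6)*(n - 1/3)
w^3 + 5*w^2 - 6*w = w*(w - 1)*(w + 6)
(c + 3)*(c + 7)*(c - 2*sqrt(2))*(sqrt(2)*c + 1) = sqrt(2)*c^4 - 3*c^3 + 10*sqrt(2)*c^3 - 30*c^2 + 19*sqrt(2)*c^2 - 63*c - 20*sqrt(2)*c - 42*sqrt(2)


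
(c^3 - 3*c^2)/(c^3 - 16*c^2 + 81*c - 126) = c^2/(c^2 - 13*c + 42)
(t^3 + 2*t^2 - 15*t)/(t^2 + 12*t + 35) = t*(t - 3)/(t + 7)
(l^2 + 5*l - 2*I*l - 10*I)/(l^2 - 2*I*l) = (l + 5)/l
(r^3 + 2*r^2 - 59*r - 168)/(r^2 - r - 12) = (r^2 - r - 56)/(r - 4)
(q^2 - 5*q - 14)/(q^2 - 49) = (q + 2)/(q + 7)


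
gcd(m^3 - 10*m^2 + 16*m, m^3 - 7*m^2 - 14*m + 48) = m^2 - 10*m + 16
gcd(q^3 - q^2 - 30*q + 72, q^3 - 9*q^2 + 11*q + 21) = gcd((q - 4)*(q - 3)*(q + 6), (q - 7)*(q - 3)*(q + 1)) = q - 3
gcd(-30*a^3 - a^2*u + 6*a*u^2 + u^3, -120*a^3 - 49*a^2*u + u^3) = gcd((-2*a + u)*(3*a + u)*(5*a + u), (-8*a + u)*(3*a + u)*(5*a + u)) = 15*a^2 + 8*a*u + u^2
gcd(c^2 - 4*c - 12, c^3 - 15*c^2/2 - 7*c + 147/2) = 1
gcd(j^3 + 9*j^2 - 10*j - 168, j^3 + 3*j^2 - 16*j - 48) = j - 4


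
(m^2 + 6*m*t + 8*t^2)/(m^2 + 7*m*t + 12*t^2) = (m + 2*t)/(m + 3*t)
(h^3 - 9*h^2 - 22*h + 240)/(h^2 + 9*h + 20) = (h^2 - 14*h + 48)/(h + 4)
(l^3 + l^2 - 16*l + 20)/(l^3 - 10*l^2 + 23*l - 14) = (l^2 + 3*l - 10)/(l^2 - 8*l + 7)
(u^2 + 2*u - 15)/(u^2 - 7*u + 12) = (u + 5)/(u - 4)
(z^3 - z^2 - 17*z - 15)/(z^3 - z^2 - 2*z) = (z^2 - 2*z - 15)/(z*(z - 2))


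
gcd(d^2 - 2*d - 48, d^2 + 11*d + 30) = d + 6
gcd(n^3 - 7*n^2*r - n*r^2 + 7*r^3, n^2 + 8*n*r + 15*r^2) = 1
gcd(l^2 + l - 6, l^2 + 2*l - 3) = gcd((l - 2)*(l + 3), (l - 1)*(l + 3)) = l + 3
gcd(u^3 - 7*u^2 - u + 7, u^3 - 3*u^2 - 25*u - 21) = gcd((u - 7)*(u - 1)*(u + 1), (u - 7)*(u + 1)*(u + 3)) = u^2 - 6*u - 7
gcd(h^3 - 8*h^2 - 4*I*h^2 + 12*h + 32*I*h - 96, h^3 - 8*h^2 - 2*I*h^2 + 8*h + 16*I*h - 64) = h^2 + h*(-8 + 2*I) - 16*I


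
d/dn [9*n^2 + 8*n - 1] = 18*n + 8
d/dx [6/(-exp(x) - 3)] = 6*exp(x)/(exp(x) + 3)^2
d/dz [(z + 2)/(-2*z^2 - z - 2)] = (-2*z^2 - z + (z + 2)*(4*z + 1) - 2)/(2*z^2 + z + 2)^2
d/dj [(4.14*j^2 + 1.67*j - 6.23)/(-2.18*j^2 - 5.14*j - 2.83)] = (-17.639*j^2 - 50.5952*j - 36.7483)/(4.7524*j^4 + 22.4104*j^3 + 38.7584*j^2 + 29.0924*j + 8.0089)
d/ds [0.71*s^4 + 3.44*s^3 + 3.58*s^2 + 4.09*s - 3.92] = 2.84*s^3 + 10.32*s^2 + 7.16*s + 4.09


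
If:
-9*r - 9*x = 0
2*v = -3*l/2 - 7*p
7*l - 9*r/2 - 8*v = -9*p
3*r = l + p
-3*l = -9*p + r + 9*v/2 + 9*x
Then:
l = 0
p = 0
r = 0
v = 0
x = 0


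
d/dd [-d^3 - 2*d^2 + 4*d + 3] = -3*d^2 - 4*d + 4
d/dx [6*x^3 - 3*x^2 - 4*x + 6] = 18*x^2 - 6*x - 4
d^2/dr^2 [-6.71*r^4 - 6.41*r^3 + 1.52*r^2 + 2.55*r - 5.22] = -80.52*r^2 - 38.46*r + 3.04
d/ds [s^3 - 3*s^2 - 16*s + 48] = 3*s^2 - 6*s - 16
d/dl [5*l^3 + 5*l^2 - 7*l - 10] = 15*l^2 + 10*l - 7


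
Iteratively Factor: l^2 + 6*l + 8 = (l + 2)*(l + 4)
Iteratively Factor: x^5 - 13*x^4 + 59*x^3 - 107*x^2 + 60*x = (x - 1)*(x^4 - 12*x^3 + 47*x^2 - 60*x) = (x - 5)*(x - 1)*(x^3 - 7*x^2 + 12*x) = (x - 5)*(x - 3)*(x - 1)*(x^2 - 4*x) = (x - 5)*(x - 4)*(x - 3)*(x - 1)*(x)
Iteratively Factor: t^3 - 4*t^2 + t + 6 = (t - 2)*(t^2 - 2*t - 3) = (t - 2)*(t + 1)*(t - 3)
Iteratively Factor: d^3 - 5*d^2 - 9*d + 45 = (d - 3)*(d^2 - 2*d - 15) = (d - 3)*(d + 3)*(d - 5)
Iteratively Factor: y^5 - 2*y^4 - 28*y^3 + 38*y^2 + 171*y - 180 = (y - 3)*(y^4 + y^3 - 25*y^2 - 37*y + 60) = (y - 3)*(y + 3)*(y^3 - 2*y^2 - 19*y + 20) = (y - 5)*(y - 3)*(y + 3)*(y^2 + 3*y - 4) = (y - 5)*(y - 3)*(y - 1)*(y + 3)*(y + 4)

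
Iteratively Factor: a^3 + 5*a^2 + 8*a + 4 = (a + 1)*(a^2 + 4*a + 4) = (a + 1)*(a + 2)*(a + 2)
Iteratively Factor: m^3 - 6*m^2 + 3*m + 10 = (m + 1)*(m^2 - 7*m + 10) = (m - 5)*(m + 1)*(m - 2)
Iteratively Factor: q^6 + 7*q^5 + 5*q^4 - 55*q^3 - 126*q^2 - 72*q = (q + 3)*(q^5 + 4*q^4 - 7*q^3 - 34*q^2 - 24*q) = (q - 3)*(q + 3)*(q^4 + 7*q^3 + 14*q^2 + 8*q) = (q - 3)*(q + 3)*(q + 4)*(q^3 + 3*q^2 + 2*q) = (q - 3)*(q + 2)*(q + 3)*(q + 4)*(q^2 + q) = (q - 3)*(q + 1)*(q + 2)*(q + 3)*(q + 4)*(q)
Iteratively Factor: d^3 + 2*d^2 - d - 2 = (d + 1)*(d^2 + d - 2) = (d + 1)*(d + 2)*(d - 1)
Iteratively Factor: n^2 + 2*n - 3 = (n + 3)*(n - 1)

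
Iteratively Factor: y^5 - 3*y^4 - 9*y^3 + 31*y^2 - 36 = (y - 2)*(y^4 - y^3 - 11*y^2 + 9*y + 18) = (y - 3)*(y - 2)*(y^3 + 2*y^2 - 5*y - 6) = (y - 3)*(y - 2)*(y + 1)*(y^2 + y - 6) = (y - 3)*(y - 2)*(y + 1)*(y + 3)*(y - 2)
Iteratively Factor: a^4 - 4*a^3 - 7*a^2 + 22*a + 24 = (a - 4)*(a^3 - 7*a - 6) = (a - 4)*(a + 2)*(a^2 - 2*a - 3) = (a - 4)*(a - 3)*(a + 2)*(a + 1)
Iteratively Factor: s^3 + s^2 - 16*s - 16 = (s + 1)*(s^2 - 16) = (s - 4)*(s + 1)*(s + 4)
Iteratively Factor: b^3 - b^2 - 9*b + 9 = (b - 3)*(b^2 + 2*b - 3) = (b - 3)*(b - 1)*(b + 3)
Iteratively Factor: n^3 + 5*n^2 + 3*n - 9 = (n - 1)*(n^2 + 6*n + 9) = (n - 1)*(n + 3)*(n + 3)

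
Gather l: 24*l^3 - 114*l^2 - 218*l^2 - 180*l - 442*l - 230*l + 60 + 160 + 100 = 24*l^3 - 332*l^2 - 852*l + 320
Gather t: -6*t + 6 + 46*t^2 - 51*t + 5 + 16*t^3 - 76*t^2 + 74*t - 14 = 16*t^3 - 30*t^2 + 17*t - 3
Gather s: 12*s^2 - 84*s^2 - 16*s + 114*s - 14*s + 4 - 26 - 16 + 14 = -72*s^2 + 84*s - 24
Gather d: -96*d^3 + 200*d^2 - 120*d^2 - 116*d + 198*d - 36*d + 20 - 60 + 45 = -96*d^3 + 80*d^2 + 46*d + 5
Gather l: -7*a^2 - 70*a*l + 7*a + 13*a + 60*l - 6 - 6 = -7*a^2 + 20*a + l*(60 - 70*a) - 12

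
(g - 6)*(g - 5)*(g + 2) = g^3 - 9*g^2 + 8*g + 60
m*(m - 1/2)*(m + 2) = m^3 + 3*m^2/2 - m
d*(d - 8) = d^2 - 8*d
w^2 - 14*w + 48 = (w - 8)*(w - 6)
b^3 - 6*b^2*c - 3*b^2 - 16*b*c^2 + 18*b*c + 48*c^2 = (b - 3)*(b - 8*c)*(b + 2*c)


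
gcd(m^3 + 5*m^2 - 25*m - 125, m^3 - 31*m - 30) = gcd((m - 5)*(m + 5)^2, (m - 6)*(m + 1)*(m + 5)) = m + 5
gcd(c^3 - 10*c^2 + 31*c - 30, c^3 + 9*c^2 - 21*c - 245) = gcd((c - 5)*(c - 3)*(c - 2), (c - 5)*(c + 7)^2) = c - 5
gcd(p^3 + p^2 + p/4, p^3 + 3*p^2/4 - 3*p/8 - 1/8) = 1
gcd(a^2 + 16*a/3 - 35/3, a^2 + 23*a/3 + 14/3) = a + 7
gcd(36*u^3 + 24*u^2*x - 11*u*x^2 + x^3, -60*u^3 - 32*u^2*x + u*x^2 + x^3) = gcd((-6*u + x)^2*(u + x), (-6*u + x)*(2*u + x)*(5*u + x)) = -6*u + x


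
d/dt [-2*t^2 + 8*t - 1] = 8 - 4*t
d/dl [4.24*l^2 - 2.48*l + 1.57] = 8.48*l - 2.48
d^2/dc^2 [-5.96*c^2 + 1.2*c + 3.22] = -11.9200000000000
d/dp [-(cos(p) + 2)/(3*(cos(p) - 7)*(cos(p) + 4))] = (sin(p)^2 - 4*cos(p) - 23)*sin(p)/(3*(cos(p) - 7)^2*(cos(p) + 4)^2)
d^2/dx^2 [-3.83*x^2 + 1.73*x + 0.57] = -7.66000000000000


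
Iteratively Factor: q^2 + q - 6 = (q - 2)*(q + 3)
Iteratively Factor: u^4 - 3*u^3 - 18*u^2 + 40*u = (u - 2)*(u^3 - u^2 - 20*u) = u*(u - 2)*(u^2 - u - 20) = u*(u - 2)*(u + 4)*(u - 5)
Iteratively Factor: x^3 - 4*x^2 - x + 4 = (x - 4)*(x^2 - 1) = (x - 4)*(x + 1)*(x - 1)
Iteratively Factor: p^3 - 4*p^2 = (p)*(p^2 - 4*p) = p^2*(p - 4)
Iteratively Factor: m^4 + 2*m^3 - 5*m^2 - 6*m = (m - 2)*(m^3 + 4*m^2 + 3*m) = m*(m - 2)*(m^2 + 4*m + 3) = m*(m - 2)*(m + 1)*(m + 3)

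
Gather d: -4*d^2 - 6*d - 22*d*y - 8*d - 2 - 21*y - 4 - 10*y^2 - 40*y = -4*d^2 + d*(-22*y - 14) - 10*y^2 - 61*y - 6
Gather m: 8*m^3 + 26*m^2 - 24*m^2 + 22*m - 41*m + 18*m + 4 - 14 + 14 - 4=8*m^3 + 2*m^2 - m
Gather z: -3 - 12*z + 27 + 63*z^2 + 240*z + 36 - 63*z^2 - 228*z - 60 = 0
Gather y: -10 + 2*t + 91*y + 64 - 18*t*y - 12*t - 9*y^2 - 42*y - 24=-10*t - 9*y^2 + y*(49 - 18*t) + 30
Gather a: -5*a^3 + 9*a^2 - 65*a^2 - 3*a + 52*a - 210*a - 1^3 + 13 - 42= -5*a^3 - 56*a^2 - 161*a - 30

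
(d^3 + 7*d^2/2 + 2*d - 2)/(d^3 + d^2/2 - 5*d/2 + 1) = (d + 2)/(d - 1)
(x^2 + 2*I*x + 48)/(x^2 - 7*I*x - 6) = (x + 8*I)/(x - I)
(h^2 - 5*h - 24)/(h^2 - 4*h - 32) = (h + 3)/(h + 4)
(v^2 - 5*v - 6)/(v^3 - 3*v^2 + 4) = (v - 6)/(v^2 - 4*v + 4)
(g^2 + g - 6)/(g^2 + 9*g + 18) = (g - 2)/(g + 6)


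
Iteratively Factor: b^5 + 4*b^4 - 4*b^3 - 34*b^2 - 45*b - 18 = (b + 3)*(b^4 + b^3 - 7*b^2 - 13*b - 6) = (b - 3)*(b + 3)*(b^3 + 4*b^2 + 5*b + 2) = (b - 3)*(b + 1)*(b + 3)*(b^2 + 3*b + 2) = (b - 3)*(b + 1)^2*(b + 3)*(b + 2)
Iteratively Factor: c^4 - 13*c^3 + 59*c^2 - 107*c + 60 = (c - 5)*(c^3 - 8*c^2 + 19*c - 12) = (c - 5)*(c - 4)*(c^2 - 4*c + 3) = (c - 5)*(c - 4)*(c - 3)*(c - 1)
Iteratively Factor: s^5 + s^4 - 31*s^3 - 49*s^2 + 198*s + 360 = (s - 3)*(s^4 + 4*s^3 - 19*s^2 - 106*s - 120) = (s - 3)*(s + 4)*(s^3 - 19*s - 30) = (s - 3)*(s + 3)*(s + 4)*(s^2 - 3*s - 10) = (s - 3)*(s + 2)*(s + 3)*(s + 4)*(s - 5)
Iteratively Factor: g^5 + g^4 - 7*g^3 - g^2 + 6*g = (g - 2)*(g^4 + 3*g^3 - g^2 - 3*g) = (g - 2)*(g + 3)*(g^3 - g) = g*(g - 2)*(g + 3)*(g^2 - 1) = g*(g - 2)*(g + 1)*(g + 3)*(g - 1)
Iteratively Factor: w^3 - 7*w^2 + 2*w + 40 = (w - 4)*(w^2 - 3*w - 10) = (w - 4)*(w + 2)*(w - 5)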